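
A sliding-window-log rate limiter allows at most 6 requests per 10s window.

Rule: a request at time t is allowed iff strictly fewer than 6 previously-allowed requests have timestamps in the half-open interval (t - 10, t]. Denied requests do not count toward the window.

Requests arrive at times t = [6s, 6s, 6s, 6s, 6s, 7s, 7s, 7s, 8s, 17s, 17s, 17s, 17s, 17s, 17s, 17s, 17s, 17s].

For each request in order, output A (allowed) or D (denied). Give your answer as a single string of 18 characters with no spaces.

Tracking allowed requests in the window:
  req#1 t=6s: ALLOW
  req#2 t=6s: ALLOW
  req#3 t=6s: ALLOW
  req#4 t=6s: ALLOW
  req#5 t=6s: ALLOW
  req#6 t=7s: ALLOW
  req#7 t=7s: DENY
  req#8 t=7s: DENY
  req#9 t=8s: DENY
  req#10 t=17s: ALLOW
  req#11 t=17s: ALLOW
  req#12 t=17s: ALLOW
  req#13 t=17s: ALLOW
  req#14 t=17s: ALLOW
  req#15 t=17s: ALLOW
  req#16 t=17s: DENY
  req#17 t=17s: DENY
  req#18 t=17s: DENY

Answer: AAAAAADDDAAAAAADDD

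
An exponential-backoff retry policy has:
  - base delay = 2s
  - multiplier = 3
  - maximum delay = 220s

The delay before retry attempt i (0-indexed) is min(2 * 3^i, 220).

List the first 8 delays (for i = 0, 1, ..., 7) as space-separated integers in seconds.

Answer: 2 6 18 54 162 220 220 220

Derivation:
Computing each delay:
  i=0: min(2*3^0, 220) = 2
  i=1: min(2*3^1, 220) = 6
  i=2: min(2*3^2, 220) = 18
  i=3: min(2*3^3, 220) = 54
  i=4: min(2*3^4, 220) = 162
  i=5: min(2*3^5, 220) = 220
  i=6: min(2*3^6, 220) = 220
  i=7: min(2*3^7, 220) = 220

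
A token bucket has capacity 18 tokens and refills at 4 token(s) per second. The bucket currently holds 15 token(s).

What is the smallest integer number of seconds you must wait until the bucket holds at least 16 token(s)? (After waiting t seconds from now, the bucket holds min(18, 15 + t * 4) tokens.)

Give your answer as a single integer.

Need 15 + t * 4 >= 16, so t >= 1/4.
Smallest integer t = ceil(1/4) = 1.

Answer: 1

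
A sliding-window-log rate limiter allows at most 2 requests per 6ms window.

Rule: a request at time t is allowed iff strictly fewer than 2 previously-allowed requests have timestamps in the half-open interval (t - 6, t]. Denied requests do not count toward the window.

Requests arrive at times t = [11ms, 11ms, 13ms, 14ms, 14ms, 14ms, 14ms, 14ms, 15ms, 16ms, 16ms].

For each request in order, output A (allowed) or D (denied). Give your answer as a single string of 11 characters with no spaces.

Answer: AADDDDDDDDD

Derivation:
Tracking allowed requests in the window:
  req#1 t=11ms: ALLOW
  req#2 t=11ms: ALLOW
  req#3 t=13ms: DENY
  req#4 t=14ms: DENY
  req#5 t=14ms: DENY
  req#6 t=14ms: DENY
  req#7 t=14ms: DENY
  req#8 t=14ms: DENY
  req#9 t=15ms: DENY
  req#10 t=16ms: DENY
  req#11 t=16ms: DENY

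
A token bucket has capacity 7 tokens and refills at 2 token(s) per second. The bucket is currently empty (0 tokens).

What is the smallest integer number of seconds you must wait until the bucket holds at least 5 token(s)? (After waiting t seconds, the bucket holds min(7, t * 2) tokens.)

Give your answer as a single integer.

Answer: 3

Derivation:
Need t * 2 >= 5, so t >= 5/2.
Smallest integer t = ceil(5/2) = 3.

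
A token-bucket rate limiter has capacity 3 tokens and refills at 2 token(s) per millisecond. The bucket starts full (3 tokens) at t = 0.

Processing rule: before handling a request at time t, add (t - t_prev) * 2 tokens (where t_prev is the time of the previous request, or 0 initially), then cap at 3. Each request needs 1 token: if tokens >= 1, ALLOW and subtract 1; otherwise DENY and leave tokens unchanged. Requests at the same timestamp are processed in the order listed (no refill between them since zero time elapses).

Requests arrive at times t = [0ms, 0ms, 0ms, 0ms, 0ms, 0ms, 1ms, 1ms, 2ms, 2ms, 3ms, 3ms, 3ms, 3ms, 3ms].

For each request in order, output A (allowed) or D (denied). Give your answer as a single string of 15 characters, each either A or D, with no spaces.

Simulating step by step:
  req#1 t=0ms: ALLOW
  req#2 t=0ms: ALLOW
  req#3 t=0ms: ALLOW
  req#4 t=0ms: DENY
  req#5 t=0ms: DENY
  req#6 t=0ms: DENY
  req#7 t=1ms: ALLOW
  req#8 t=1ms: ALLOW
  req#9 t=2ms: ALLOW
  req#10 t=2ms: ALLOW
  req#11 t=3ms: ALLOW
  req#12 t=3ms: ALLOW
  req#13 t=3ms: DENY
  req#14 t=3ms: DENY
  req#15 t=3ms: DENY

Answer: AAADDDAAAAAADDD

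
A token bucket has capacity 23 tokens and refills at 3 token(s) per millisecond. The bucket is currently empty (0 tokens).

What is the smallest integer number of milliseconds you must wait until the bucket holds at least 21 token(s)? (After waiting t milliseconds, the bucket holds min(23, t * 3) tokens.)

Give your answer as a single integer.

Need t * 3 >= 21, so t >= 21/3.
Smallest integer t = ceil(21/3) = 7.

Answer: 7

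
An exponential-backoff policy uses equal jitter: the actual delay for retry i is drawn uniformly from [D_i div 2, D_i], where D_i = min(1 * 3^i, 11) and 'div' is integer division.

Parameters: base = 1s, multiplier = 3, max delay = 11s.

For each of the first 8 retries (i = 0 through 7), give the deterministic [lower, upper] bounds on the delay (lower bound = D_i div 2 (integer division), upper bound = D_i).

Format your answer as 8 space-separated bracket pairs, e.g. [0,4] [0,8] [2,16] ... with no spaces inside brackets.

Answer: [0,1] [1,3] [4,9] [5,11] [5,11] [5,11] [5,11] [5,11]

Derivation:
Computing bounds per retry:
  i=0: D_i=min(1*3^0,11)=1, bounds=[0,1]
  i=1: D_i=min(1*3^1,11)=3, bounds=[1,3]
  i=2: D_i=min(1*3^2,11)=9, bounds=[4,9]
  i=3: D_i=min(1*3^3,11)=11, bounds=[5,11]
  i=4: D_i=min(1*3^4,11)=11, bounds=[5,11]
  i=5: D_i=min(1*3^5,11)=11, bounds=[5,11]
  i=6: D_i=min(1*3^6,11)=11, bounds=[5,11]
  i=7: D_i=min(1*3^7,11)=11, bounds=[5,11]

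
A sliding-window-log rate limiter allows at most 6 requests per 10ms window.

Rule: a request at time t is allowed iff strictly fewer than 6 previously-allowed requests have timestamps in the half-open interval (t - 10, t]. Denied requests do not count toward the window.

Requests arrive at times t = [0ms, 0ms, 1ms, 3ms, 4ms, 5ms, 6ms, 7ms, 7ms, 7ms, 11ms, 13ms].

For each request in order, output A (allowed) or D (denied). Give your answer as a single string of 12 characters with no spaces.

Answer: AAAAAADDDDAA

Derivation:
Tracking allowed requests in the window:
  req#1 t=0ms: ALLOW
  req#2 t=0ms: ALLOW
  req#3 t=1ms: ALLOW
  req#4 t=3ms: ALLOW
  req#5 t=4ms: ALLOW
  req#6 t=5ms: ALLOW
  req#7 t=6ms: DENY
  req#8 t=7ms: DENY
  req#9 t=7ms: DENY
  req#10 t=7ms: DENY
  req#11 t=11ms: ALLOW
  req#12 t=13ms: ALLOW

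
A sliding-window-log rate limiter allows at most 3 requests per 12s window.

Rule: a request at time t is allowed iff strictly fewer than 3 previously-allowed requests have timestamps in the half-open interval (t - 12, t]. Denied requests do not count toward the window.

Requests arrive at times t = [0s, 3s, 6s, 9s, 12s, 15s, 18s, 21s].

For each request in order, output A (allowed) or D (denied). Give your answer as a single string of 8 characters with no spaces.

Tracking allowed requests in the window:
  req#1 t=0s: ALLOW
  req#2 t=3s: ALLOW
  req#3 t=6s: ALLOW
  req#4 t=9s: DENY
  req#5 t=12s: ALLOW
  req#6 t=15s: ALLOW
  req#7 t=18s: ALLOW
  req#8 t=21s: DENY

Answer: AAADAAAD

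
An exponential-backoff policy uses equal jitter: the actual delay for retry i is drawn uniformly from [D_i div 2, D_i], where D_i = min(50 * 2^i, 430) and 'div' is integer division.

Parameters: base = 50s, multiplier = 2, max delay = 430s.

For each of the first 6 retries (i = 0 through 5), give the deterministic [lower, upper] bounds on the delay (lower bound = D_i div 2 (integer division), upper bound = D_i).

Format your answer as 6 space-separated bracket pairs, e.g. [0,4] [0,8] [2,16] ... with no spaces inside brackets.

Answer: [25,50] [50,100] [100,200] [200,400] [215,430] [215,430]

Derivation:
Computing bounds per retry:
  i=0: D_i=min(50*2^0,430)=50, bounds=[25,50]
  i=1: D_i=min(50*2^1,430)=100, bounds=[50,100]
  i=2: D_i=min(50*2^2,430)=200, bounds=[100,200]
  i=3: D_i=min(50*2^3,430)=400, bounds=[200,400]
  i=4: D_i=min(50*2^4,430)=430, bounds=[215,430]
  i=5: D_i=min(50*2^5,430)=430, bounds=[215,430]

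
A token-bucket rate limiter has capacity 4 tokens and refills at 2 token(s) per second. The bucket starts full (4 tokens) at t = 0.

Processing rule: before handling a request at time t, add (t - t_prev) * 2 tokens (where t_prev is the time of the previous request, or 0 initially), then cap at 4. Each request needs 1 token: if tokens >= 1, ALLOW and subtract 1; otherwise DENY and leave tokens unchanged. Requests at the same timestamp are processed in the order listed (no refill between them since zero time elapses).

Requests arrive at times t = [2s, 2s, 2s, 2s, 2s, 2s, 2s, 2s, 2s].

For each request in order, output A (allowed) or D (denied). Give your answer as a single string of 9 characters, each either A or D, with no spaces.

Answer: AAAADDDDD

Derivation:
Simulating step by step:
  req#1 t=2s: ALLOW
  req#2 t=2s: ALLOW
  req#3 t=2s: ALLOW
  req#4 t=2s: ALLOW
  req#5 t=2s: DENY
  req#6 t=2s: DENY
  req#7 t=2s: DENY
  req#8 t=2s: DENY
  req#9 t=2s: DENY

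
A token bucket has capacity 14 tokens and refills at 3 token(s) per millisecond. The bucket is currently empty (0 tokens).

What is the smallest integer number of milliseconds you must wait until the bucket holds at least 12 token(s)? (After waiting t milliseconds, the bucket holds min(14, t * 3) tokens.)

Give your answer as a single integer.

Answer: 4

Derivation:
Need t * 3 >= 12, so t >= 12/3.
Smallest integer t = ceil(12/3) = 4.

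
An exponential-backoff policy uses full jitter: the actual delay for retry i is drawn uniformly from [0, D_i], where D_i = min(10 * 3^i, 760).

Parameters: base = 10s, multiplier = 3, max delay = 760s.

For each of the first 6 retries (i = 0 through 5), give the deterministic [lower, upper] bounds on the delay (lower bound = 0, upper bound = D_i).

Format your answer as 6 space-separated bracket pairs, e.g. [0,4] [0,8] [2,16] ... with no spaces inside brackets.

Answer: [0,10] [0,30] [0,90] [0,270] [0,760] [0,760]

Derivation:
Computing bounds per retry:
  i=0: D_i=min(10*3^0,760)=10, bounds=[0,10]
  i=1: D_i=min(10*3^1,760)=30, bounds=[0,30]
  i=2: D_i=min(10*3^2,760)=90, bounds=[0,90]
  i=3: D_i=min(10*3^3,760)=270, bounds=[0,270]
  i=4: D_i=min(10*3^4,760)=760, bounds=[0,760]
  i=5: D_i=min(10*3^5,760)=760, bounds=[0,760]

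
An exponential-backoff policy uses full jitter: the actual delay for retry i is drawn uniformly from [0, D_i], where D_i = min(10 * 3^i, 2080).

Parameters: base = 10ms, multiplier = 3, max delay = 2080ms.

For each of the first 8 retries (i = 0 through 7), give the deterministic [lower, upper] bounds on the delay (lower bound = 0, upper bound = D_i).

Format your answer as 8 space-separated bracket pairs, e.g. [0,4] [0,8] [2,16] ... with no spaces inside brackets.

Answer: [0,10] [0,30] [0,90] [0,270] [0,810] [0,2080] [0,2080] [0,2080]

Derivation:
Computing bounds per retry:
  i=0: D_i=min(10*3^0,2080)=10, bounds=[0,10]
  i=1: D_i=min(10*3^1,2080)=30, bounds=[0,30]
  i=2: D_i=min(10*3^2,2080)=90, bounds=[0,90]
  i=3: D_i=min(10*3^3,2080)=270, bounds=[0,270]
  i=4: D_i=min(10*3^4,2080)=810, bounds=[0,810]
  i=5: D_i=min(10*3^5,2080)=2080, bounds=[0,2080]
  i=6: D_i=min(10*3^6,2080)=2080, bounds=[0,2080]
  i=7: D_i=min(10*3^7,2080)=2080, bounds=[0,2080]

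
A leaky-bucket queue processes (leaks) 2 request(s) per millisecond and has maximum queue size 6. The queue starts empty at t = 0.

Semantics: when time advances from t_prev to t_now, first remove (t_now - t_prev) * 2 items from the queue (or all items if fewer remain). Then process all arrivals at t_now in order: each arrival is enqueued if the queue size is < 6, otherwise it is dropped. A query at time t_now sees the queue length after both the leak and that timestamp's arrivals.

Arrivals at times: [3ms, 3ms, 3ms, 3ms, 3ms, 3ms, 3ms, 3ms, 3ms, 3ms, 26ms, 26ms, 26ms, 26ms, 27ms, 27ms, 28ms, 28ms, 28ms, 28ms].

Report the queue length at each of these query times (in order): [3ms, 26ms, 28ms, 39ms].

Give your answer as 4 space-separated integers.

Answer: 6 4 6 0

Derivation:
Queue lengths at query times:
  query t=3ms: backlog = 6
  query t=26ms: backlog = 4
  query t=28ms: backlog = 6
  query t=39ms: backlog = 0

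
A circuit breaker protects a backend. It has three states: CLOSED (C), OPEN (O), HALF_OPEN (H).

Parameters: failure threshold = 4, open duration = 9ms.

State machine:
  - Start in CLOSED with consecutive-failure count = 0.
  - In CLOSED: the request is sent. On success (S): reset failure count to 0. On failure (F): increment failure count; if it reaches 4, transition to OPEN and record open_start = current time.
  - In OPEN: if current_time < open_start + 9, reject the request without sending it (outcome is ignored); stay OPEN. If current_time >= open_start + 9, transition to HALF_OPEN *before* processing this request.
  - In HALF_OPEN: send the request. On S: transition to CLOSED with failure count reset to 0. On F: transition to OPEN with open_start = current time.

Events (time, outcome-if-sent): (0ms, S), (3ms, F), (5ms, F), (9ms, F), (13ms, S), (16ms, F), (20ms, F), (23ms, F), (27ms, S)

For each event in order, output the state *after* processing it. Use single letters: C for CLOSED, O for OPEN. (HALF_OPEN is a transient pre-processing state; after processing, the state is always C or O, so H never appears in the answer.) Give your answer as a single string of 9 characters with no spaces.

State after each event:
  event#1 t=0ms outcome=S: state=CLOSED
  event#2 t=3ms outcome=F: state=CLOSED
  event#3 t=5ms outcome=F: state=CLOSED
  event#4 t=9ms outcome=F: state=CLOSED
  event#5 t=13ms outcome=S: state=CLOSED
  event#6 t=16ms outcome=F: state=CLOSED
  event#7 t=20ms outcome=F: state=CLOSED
  event#8 t=23ms outcome=F: state=CLOSED
  event#9 t=27ms outcome=S: state=CLOSED

Answer: CCCCCCCCC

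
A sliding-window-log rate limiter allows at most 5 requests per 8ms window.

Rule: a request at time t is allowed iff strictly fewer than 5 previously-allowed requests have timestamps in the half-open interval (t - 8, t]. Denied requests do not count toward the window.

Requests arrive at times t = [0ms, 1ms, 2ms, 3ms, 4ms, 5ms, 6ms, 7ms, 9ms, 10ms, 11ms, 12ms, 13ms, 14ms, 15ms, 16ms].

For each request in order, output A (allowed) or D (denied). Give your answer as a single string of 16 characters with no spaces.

Answer: AAAAADDDAAAAADDD

Derivation:
Tracking allowed requests in the window:
  req#1 t=0ms: ALLOW
  req#2 t=1ms: ALLOW
  req#3 t=2ms: ALLOW
  req#4 t=3ms: ALLOW
  req#5 t=4ms: ALLOW
  req#6 t=5ms: DENY
  req#7 t=6ms: DENY
  req#8 t=7ms: DENY
  req#9 t=9ms: ALLOW
  req#10 t=10ms: ALLOW
  req#11 t=11ms: ALLOW
  req#12 t=12ms: ALLOW
  req#13 t=13ms: ALLOW
  req#14 t=14ms: DENY
  req#15 t=15ms: DENY
  req#16 t=16ms: DENY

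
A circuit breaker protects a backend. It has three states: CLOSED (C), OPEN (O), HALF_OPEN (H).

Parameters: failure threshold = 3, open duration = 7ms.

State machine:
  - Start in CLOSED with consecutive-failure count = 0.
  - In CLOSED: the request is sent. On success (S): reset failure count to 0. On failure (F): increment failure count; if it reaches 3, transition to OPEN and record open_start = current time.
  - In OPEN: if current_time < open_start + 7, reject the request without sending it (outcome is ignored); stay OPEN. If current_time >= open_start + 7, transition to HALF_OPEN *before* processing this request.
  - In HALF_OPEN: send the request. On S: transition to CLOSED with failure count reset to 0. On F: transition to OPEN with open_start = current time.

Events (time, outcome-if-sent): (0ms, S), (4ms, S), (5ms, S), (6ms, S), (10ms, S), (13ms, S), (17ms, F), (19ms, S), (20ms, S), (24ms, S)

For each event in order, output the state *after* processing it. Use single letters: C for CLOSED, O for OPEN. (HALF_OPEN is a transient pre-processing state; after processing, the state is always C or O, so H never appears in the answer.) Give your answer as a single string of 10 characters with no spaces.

Answer: CCCCCCCCCC

Derivation:
State after each event:
  event#1 t=0ms outcome=S: state=CLOSED
  event#2 t=4ms outcome=S: state=CLOSED
  event#3 t=5ms outcome=S: state=CLOSED
  event#4 t=6ms outcome=S: state=CLOSED
  event#5 t=10ms outcome=S: state=CLOSED
  event#6 t=13ms outcome=S: state=CLOSED
  event#7 t=17ms outcome=F: state=CLOSED
  event#8 t=19ms outcome=S: state=CLOSED
  event#9 t=20ms outcome=S: state=CLOSED
  event#10 t=24ms outcome=S: state=CLOSED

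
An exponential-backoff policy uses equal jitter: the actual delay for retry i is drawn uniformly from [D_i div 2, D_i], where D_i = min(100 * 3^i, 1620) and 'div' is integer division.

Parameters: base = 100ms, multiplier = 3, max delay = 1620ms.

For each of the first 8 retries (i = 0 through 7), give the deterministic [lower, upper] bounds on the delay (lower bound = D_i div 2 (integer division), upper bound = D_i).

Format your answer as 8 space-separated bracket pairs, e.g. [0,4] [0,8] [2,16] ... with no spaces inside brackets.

Computing bounds per retry:
  i=0: D_i=min(100*3^0,1620)=100, bounds=[50,100]
  i=1: D_i=min(100*3^1,1620)=300, bounds=[150,300]
  i=2: D_i=min(100*3^2,1620)=900, bounds=[450,900]
  i=3: D_i=min(100*3^3,1620)=1620, bounds=[810,1620]
  i=4: D_i=min(100*3^4,1620)=1620, bounds=[810,1620]
  i=5: D_i=min(100*3^5,1620)=1620, bounds=[810,1620]
  i=6: D_i=min(100*3^6,1620)=1620, bounds=[810,1620]
  i=7: D_i=min(100*3^7,1620)=1620, bounds=[810,1620]

Answer: [50,100] [150,300] [450,900] [810,1620] [810,1620] [810,1620] [810,1620] [810,1620]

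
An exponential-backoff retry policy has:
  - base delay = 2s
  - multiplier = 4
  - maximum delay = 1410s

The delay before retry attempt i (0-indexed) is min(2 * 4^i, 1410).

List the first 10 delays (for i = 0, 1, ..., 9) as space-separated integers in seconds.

Computing each delay:
  i=0: min(2*4^0, 1410) = 2
  i=1: min(2*4^1, 1410) = 8
  i=2: min(2*4^2, 1410) = 32
  i=3: min(2*4^3, 1410) = 128
  i=4: min(2*4^4, 1410) = 512
  i=5: min(2*4^5, 1410) = 1410
  i=6: min(2*4^6, 1410) = 1410
  i=7: min(2*4^7, 1410) = 1410
  i=8: min(2*4^8, 1410) = 1410
  i=9: min(2*4^9, 1410) = 1410

Answer: 2 8 32 128 512 1410 1410 1410 1410 1410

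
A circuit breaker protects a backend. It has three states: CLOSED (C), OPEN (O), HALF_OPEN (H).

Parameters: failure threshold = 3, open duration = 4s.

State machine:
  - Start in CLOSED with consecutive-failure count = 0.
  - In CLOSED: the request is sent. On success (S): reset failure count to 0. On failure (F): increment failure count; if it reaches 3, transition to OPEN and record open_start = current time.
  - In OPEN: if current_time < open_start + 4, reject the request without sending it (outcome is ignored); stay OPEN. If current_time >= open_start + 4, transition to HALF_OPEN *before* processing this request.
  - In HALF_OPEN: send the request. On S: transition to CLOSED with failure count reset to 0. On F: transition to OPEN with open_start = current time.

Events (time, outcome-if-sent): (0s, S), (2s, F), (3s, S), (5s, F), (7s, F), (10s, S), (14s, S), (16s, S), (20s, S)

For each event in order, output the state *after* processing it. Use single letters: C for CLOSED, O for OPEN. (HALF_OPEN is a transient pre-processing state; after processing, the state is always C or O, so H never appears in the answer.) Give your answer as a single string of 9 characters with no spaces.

State after each event:
  event#1 t=0s outcome=S: state=CLOSED
  event#2 t=2s outcome=F: state=CLOSED
  event#3 t=3s outcome=S: state=CLOSED
  event#4 t=5s outcome=F: state=CLOSED
  event#5 t=7s outcome=F: state=CLOSED
  event#6 t=10s outcome=S: state=CLOSED
  event#7 t=14s outcome=S: state=CLOSED
  event#8 t=16s outcome=S: state=CLOSED
  event#9 t=20s outcome=S: state=CLOSED

Answer: CCCCCCCCC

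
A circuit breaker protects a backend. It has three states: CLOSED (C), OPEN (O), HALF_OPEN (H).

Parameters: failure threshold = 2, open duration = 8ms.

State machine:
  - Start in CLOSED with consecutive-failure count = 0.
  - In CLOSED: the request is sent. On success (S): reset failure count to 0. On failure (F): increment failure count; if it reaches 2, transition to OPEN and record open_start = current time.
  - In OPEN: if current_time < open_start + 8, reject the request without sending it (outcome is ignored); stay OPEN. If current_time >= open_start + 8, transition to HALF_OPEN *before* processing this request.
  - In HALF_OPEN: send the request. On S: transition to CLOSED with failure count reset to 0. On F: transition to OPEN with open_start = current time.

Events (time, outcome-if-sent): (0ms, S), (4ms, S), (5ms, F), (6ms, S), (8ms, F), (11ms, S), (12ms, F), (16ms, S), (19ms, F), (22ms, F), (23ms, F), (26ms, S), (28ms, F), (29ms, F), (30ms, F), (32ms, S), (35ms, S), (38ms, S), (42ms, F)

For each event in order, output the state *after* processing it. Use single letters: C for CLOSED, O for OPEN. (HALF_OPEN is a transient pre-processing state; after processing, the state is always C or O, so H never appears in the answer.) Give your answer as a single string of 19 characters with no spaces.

Answer: CCCCCCCCCOOOOOOOOCC

Derivation:
State after each event:
  event#1 t=0ms outcome=S: state=CLOSED
  event#2 t=4ms outcome=S: state=CLOSED
  event#3 t=5ms outcome=F: state=CLOSED
  event#4 t=6ms outcome=S: state=CLOSED
  event#5 t=8ms outcome=F: state=CLOSED
  event#6 t=11ms outcome=S: state=CLOSED
  event#7 t=12ms outcome=F: state=CLOSED
  event#8 t=16ms outcome=S: state=CLOSED
  event#9 t=19ms outcome=F: state=CLOSED
  event#10 t=22ms outcome=F: state=OPEN
  event#11 t=23ms outcome=F: state=OPEN
  event#12 t=26ms outcome=S: state=OPEN
  event#13 t=28ms outcome=F: state=OPEN
  event#14 t=29ms outcome=F: state=OPEN
  event#15 t=30ms outcome=F: state=OPEN
  event#16 t=32ms outcome=S: state=OPEN
  event#17 t=35ms outcome=S: state=OPEN
  event#18 t=38ms outcome=S: state=CLOSED
  event#19 t=42ms outcome=F: state=CLOSED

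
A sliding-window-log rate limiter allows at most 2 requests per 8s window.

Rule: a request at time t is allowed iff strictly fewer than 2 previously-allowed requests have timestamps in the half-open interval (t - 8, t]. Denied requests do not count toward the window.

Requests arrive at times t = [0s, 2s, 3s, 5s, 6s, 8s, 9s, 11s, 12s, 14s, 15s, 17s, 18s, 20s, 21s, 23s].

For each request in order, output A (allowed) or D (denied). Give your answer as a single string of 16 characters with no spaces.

Answer: AADDDADADDDADADD

Derivation:
Tracking allowed requests in the window:
  req#1 t=0s: ALLOW
  req#2 t=2s: ALLOW
  req#3 t=3s: DENY
  req#4 t=5s: DENY
  req#5 t=6s: DENY
  req#6 t=8s: ALLOW
  req#7 t=9s: DENY
  req#8 t=11s: ALLOW
  req#9 t=12s: DENY
  req#10 t=14s: DENY
  req#11 t=15s: DENY
  req#12 t=17s: ALLOW
  req#13 t=18s: DENY
  req#14 t=20s: ALLOW
  req#15 t=21s: DENY
  req#16 t=23s: DENY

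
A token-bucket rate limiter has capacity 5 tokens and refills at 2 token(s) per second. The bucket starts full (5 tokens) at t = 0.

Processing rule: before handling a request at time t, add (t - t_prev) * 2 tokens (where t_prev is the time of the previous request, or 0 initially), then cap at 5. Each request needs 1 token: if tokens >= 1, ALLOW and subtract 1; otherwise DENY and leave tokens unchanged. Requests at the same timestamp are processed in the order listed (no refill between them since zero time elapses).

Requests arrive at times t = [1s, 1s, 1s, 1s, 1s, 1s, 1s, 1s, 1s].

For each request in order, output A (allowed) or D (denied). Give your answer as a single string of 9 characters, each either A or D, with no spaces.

Simulating step by step:
  req#1 t=1s: ALLOW
  req#2 t=1s: ALLOW
  req#3 t=1s: ALLOW
  req#4 t=1s: ALLOW
  req#5 t=1s: ALLOW
  req#6 t=1s: DENY
  req#7 t=1s: DENY
  req#8 t=1s: DENY
  req#9 t=1s: DENY

Answer: AAAAADDDD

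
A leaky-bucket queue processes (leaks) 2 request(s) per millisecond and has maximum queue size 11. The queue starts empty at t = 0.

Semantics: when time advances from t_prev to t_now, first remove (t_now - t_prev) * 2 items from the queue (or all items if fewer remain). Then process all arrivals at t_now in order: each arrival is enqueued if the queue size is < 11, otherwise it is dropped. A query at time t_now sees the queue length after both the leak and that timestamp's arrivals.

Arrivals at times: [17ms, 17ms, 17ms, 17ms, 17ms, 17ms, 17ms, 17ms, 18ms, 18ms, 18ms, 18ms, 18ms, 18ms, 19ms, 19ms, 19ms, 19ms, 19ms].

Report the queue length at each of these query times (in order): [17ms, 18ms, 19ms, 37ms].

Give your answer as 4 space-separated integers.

Answer: 8 11 11 0

Derivation:
Queue lengths at query times:
  query t=17ms: backlog = 8
  query t=18ms: backlog = 11
  query t=19ms: backlog = 11
  query t=37ms: backlog = 0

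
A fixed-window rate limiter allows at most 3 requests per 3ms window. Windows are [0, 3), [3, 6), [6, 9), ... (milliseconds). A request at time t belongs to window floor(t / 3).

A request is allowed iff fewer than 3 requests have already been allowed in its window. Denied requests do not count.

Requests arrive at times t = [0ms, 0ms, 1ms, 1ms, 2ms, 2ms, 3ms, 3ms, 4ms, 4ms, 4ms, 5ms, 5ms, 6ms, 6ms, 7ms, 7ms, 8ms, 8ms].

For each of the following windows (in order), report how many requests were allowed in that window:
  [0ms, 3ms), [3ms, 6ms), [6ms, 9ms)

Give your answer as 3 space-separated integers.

Processing requests:
  req#1 t=0ms (window 0): ALLOW
  req#2 t=0ms (window 0): ALLOW
  req#3 t=1ms (window 0): ALLOW
  req#4 t=1ms (window 0): DENY
  req#5 t=2ms (window 0): DENY
  req#6 t=2ms (window 0): DENY
  req#7 t=3ms (window 1): ALLOW
  req#8 t=3ms (window 1): ALLOW
  req#9 t=4ms (window 1): ALLOW
  req#10 t=4ms (window 1): DENY
  req#11 t=4ms (window 1): DENY
  req#12 t=5ms (window 1): DENY
  req#13 t=5ms (window 1): DENY
  req#14 t=6ms (window 2): ALLOW
  req#15 t=6ms (window 2): ALLOW
  req#16 t=7ms (window 2): ALLOW
  req#17 t=7ms (window 2): DENY
  req#18 t=8ms (window 2): DENY
  req#19 t=8ms (window 2): DENY

Allowed counts by window: 3 3 3

Answer: 3 3 3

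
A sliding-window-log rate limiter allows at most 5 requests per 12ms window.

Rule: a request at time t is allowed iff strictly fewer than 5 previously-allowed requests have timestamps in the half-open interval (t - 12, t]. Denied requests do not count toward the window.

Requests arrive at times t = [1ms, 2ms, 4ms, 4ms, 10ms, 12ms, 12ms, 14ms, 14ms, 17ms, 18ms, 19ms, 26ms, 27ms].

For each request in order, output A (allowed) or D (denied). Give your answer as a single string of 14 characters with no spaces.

Tracking allowed requests in the window:
  req#1 t=1ms: ALLOW
  req#2 t=2ms: ALLOW
  req#3 t=4ms: ALLOW
  req#4 t=4ms: ALLOW
  req#5 t=10ms: ALLOW
  req#6 t=12ms: DENY
  req#7 t=12ms: DENY
  req#8 t=14ms: ALLOW
  req#9 t=14ms: ALLOW
  req#10 t=17ms: ALLOW
  req#11 t=18ms: ALLOW
  req#12 t=19ms: DENY
  req#13 t=26ms: ALLOW
  req#14 t=27ms: ALLOW

Answer: AAAAADDAAAADAA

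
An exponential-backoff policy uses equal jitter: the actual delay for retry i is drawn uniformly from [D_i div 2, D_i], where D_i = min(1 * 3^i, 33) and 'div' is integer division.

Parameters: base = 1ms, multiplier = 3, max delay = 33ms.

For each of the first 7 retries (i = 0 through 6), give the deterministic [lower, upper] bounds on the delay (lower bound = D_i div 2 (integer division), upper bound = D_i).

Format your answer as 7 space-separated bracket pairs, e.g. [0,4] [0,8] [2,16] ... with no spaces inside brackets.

Computing bounds per retry:
  i=0: D_i=min(1*3^0,33)=1, bounds=[0,1]
  i=1: D_i=min(1*3^1,33)=3, bounds=[1,3]
  i=2: D_i=min(1*3^2,33)=9, bounds=[4,9]
  i=3: D_i=min(1*3^3,33)=27, bounds=[13,27]
  i=4: D_i=min(1*3^4,33)=33, bounds=[16,33]
  i=5: D_i=min(1*3^5,33)=33, bounds=[16,33]
  i=6: D_i=min(1*3^6,33)=33, bounds=[16,33]

Answer: [0,1] [1,3] [4,9] [13,27] [16,33] [16,33] [16,33]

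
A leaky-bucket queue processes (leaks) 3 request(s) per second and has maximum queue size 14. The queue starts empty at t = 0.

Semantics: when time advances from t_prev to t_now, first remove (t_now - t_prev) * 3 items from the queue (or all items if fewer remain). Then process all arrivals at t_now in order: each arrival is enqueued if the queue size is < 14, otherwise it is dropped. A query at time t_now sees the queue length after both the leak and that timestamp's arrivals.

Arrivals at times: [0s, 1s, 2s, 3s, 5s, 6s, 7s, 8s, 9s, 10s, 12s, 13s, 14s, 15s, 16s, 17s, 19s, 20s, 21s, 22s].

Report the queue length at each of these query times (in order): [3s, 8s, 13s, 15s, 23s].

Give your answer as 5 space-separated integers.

Queue lengths at query times:
  query t=3s: backlog = 1
  query t=8s: backlog = 1
  query t=13s: backlog = 1
  query t=15s: backlog = 1
  query t=23s: backlog = 0

Answer: 1 1 1 1 0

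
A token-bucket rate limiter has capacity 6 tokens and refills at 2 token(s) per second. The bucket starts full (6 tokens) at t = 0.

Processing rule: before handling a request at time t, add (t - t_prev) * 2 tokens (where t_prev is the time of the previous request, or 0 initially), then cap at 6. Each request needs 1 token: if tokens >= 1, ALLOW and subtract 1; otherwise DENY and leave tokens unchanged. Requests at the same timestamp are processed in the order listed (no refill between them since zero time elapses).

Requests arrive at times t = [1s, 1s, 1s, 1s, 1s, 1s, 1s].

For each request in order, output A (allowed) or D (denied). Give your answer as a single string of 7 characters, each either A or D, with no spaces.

Answer: AAAAAAD

Derivation:
Simulating step by step:
  req#1 t=1s: ALLOW
  req#2 t=1s: ALLOW
  req#3 t=1s: ALLOW
  req#4 t=1s: ALLOW
  req#5 t=1s: ALLOW
  req#6 t=1s: ALLOW
  req#7 t=1s: DENY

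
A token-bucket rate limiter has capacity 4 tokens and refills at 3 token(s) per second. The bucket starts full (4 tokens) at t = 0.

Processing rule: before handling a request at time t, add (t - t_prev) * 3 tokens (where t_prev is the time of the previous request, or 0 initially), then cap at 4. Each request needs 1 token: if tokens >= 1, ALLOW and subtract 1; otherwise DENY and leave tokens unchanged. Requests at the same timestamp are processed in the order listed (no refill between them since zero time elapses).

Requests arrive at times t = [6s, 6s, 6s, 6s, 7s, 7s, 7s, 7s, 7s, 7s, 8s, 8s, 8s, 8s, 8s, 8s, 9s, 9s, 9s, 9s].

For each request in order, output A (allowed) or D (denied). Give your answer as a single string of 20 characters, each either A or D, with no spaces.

Simulating step by step:
  req#1 t=6s: ALLOW
  req#2 t=6s: ALLOW
  req#3 t=6s: ALLOW
  req#4 t=6s: ALLOW
  req#5 t=7s: ALLOW
  req#6 t=7s: ALLOW
  req#7 t=7s: ALLOW
  req#8 t=7s: DENY
  req#9 t=7s: DENY
  req#10 t=7s: DENY
  req#11 t=8s: ALLOW
  req#12 t=8s: ALLOW
  req#13 t=8s: ALLOW
  req#14 t=8s: DENY
  req#15 t=8s: DENY
  req#16 t=8s: DENY
  req#17 t=9s: ALLOW
  req#18 t=9s: ALLOW
  req#19 t=9s: ALLOW
  req#20 t=9s: DENY

Answer: AAAAAAADDDAAADDDAAAD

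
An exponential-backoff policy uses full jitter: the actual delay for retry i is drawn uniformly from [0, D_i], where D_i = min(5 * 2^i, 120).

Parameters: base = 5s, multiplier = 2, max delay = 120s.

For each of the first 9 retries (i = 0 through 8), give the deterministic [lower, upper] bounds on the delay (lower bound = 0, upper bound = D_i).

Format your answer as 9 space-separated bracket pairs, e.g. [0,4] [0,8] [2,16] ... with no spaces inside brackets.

Answer: [0,5] [0,10] [0,20] [0,40] [0,80] [0,120] [0,120] [0,120] [0,120]

Derivation:
Computing bounds per retry:
  i=0: D_i=min(5*2^0,120)=5, bounds=[0,5]
  i=1: D_i=min(5*2^1,120)=10, bounds=[0,10]
  i=2: D_i=min(5*2^2,120)=20, bounds=[0,20]
  i=3: D_i=min(5*2^3,120)=40, bounds=[0,40]
  i=4: D_i=min(5*2^4,120)=80, bounds=[0,80]
  i=5: D_i=min(5*2^5,120)=120, bounds=[0,120]
  i=6: D_i=min(5*2^6,120)=120, bounds=[0,120]
  i=7: D_i=min(5*2^7,120)=120, bounds=[0,120]
  i=8: D_i=min(5*2^8,120)=120, bounds=[0,120]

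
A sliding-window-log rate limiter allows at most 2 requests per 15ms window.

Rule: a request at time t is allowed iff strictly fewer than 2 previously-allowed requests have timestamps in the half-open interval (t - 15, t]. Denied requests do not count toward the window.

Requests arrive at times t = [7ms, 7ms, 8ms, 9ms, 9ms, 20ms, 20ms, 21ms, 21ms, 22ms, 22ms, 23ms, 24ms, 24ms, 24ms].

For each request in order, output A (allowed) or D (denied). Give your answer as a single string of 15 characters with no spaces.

Tracking allowed requests in the window:
  req#1 t=7ms: ALLOW
  req#2 t=7ms: ALLOW
  req#3 t=8ms: DENY
  req#4 t=9ms: DENY
  req#5 t=9ms: DENY
  req#6 t=20ms: DENY
  req#7 t=20ms: DENY
  req#8 t=21ms: DENY
  req#9 t=21ms: DENY
  req#10 t=22ms: ALLOW
  req#11 t=22ms: ALLOW
  req#12 t=23ms: DENY
  req#13 t=24ms: DENY
  req#14 t=24ms: DENY
  req#15 t=24ms: DENY

Answer: AADDDDDDDAADDDD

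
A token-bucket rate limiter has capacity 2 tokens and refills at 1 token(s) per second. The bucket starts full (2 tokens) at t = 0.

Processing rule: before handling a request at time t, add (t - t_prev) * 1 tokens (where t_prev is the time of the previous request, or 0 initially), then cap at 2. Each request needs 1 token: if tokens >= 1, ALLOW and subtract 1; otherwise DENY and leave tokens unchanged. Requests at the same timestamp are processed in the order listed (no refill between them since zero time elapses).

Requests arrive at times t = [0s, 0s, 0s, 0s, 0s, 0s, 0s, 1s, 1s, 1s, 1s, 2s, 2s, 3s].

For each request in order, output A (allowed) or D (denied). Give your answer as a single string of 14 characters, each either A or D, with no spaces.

Simulating step by step:
  req#1 t=0s: ALLOW
  req#2 t=0s: ALLOW
  req#3 t=0s: DENY
  req#4 t=0s: DENY
  req#5 t=0s: DENY
  req#6 t=0s: DENY
  req#7 t=0s: DENY
  req#8 t=1s: ALLOW
  req#9 t=1s: DENY
  req#10 t=1s: DENY
  req#11 t=1s: DENY
  req#12 t=2s: ALLOW
  req#13 t=2s: DENY
  req#14 t=3s: ALLOW

Answer: AADDDDDADDDADA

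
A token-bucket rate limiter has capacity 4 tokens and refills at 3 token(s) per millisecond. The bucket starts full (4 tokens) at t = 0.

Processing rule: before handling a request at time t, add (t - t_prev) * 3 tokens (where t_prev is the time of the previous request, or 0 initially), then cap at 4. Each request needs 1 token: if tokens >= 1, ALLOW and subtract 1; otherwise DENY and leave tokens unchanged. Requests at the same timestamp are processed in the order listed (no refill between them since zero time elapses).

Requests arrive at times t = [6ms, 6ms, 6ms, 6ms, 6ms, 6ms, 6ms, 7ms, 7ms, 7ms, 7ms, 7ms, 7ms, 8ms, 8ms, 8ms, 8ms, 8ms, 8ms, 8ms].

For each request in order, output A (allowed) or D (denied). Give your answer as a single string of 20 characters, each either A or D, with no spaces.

Answer: AAAADDDAAADDDAAADDDD

Derivation:
Simulating step by step:
  req#1 t=6ms: ALLOW
  req#2 t=6ms: ALLOW
  req#3 t=6ms: ALLOW
  req#4 t=6ms: ALLOW
  req#5 t=6ms: DENY
  req#6 t=6ms: DENY
  req#7 t=6ms: DENY
  req#8 t=7ms: ALLOW
  req#9 t=7ms: ALLOW
  req#10 t=7ms: ALLOW
  req#11 t=7ms: DENY
  req#12 t=7ms: DENY
  req#13 t=7ms: DENY
  req#14 t=8ms: ALLOW
  req#15 t=8ms: ALLOW
  req#16 t=8ms: ALLOW
  req#17 t=8ms: DENY
  req#18 t=8ms: DENY
  req#19 t=8ms: DENY
  req#20 t=8ms: DENY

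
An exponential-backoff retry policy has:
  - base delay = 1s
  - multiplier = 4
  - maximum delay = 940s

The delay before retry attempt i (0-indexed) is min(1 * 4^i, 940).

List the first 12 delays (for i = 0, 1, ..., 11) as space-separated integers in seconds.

Computing each delay:
  i=0: min(1*4^0, 940) = 1
  i=1: min(1*4^1, 940) = 4
  i=2: min(1*4^2, 940) = 16
  i=3: min(1*4^3, 940) = 64
  i=4: min(1*4^4, 940) = 256
  i=5: min(1*4^5, 940) = 940
  i=6: min(1*4^6, 940) = 940
  i=7: min(1*4^7, 940) = 940
  i=8: min(1*4^8, 940) = 940
  i=9: min(1*4^9, 940) = 940
  i=10: min(1*4^10, 940) = 940
  i=11: min(1*4^11, 940) = 940

Answer: 1 4 16 64 256 940 940 940 940 940 940 940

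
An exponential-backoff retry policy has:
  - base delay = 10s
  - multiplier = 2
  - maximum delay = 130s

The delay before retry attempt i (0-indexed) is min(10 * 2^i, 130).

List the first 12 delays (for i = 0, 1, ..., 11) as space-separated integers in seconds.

Answer: 10 20 40 80 130 130 130 130 130 130 130 130

Derivation:
Computing each delay:
  i=0: min(10*2^0, 130) = 10
  i=1: min(10*2^1, 130) = 20
  i=2: min(10*2^2, 130) = 40
  i=3: min(10*2^3, 130) = 80
  i=4: min(10*2^4, 130) = 130
  i=5: min(10*2^5, 130) = 130
  i=6: min(10*2^6, 130) = 130
  i=7: min(10*2^7, 130) = 130
  i=8: min(10*2^8, 130) = 130
  i=9: min(10*2^9, 130) = 130
  i=10: min(10*2^10, 130) = 130
  i=11: min(10*2^11, 130) = 130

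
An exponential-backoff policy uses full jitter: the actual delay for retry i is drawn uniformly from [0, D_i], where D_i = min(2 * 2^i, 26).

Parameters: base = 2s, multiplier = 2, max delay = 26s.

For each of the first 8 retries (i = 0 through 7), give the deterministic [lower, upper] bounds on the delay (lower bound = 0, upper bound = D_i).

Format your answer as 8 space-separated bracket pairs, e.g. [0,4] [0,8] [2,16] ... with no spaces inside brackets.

Computing bounds per retry:
  i=0: D_i=min(2*2^0,26)=2, bounds=[0,2]
  i=1: D_i=min(2*2^1,26)=4, bounds=[0,4]
  i=2: D_i=min(2*2^2,26)=8, bounds=[0,8]
  i=3: D_i=min(2*2^3,26)=16, bounds=[0,16]
  i=4: D_i=min(2*2^4,26)=26, bounds=[0,26]
  i=5: D_i=min(2*2^5,26)=26, bounds=[0,26]
  i=6: D_i=min(2*2^6,26)=26, bounds=[0,26]
  i=7: D_i=min(2*2^7,26)=26, bounds=[0,26]

Answer: [0,2] [0,4] [0,8] [0,16] [0,26] [0,26] [0,26] [0,26]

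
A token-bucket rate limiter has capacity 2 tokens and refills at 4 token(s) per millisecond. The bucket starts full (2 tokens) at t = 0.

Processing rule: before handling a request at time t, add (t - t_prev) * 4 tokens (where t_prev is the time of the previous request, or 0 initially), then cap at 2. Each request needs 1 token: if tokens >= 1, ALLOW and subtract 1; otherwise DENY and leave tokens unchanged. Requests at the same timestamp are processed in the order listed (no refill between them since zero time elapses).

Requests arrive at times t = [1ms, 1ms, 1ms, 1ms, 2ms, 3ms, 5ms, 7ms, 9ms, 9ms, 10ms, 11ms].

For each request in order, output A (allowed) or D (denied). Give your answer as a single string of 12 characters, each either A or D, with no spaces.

Simulating step by step:
  req#1 t=1ms: ALLOW
  req#2 t=1ms: ALLOW
  req#3 t=1ms: DENY
  req#4 t=1ms: DENY
  req#5 t=2ms: ALLOW
  req#6 t=3ms: ALLOW
  req#7 t=5ms: ALLOW
  req#8 t=7ms: ALLOW
  req#9 t=9ms: ALLOW
  req#10 t=9ms: ALLOW
  req#11 t=10ms: ALLOW
  req#12 t=11ms: ALLOW

Answer: AADDAAAAAAAA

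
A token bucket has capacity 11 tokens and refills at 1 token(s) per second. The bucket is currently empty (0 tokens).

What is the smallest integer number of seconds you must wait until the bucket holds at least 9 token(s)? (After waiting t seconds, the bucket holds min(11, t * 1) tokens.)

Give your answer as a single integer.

Need t * 1 >= 9, so t >= 9/1.
Smallest integer t = ceil(9/1) = 9.

Answer: 9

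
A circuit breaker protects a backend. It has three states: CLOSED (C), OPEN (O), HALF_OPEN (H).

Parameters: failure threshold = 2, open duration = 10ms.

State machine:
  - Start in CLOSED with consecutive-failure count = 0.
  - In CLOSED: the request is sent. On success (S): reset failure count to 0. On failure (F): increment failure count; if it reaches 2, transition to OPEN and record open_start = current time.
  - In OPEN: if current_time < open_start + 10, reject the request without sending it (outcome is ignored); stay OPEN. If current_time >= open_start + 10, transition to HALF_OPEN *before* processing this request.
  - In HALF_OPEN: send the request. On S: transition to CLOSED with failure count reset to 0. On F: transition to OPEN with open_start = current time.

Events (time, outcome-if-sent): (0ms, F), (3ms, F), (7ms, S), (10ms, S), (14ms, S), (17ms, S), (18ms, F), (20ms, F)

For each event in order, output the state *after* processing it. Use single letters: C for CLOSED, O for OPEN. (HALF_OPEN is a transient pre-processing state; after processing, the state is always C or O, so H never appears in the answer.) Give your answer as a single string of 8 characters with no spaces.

Answer: COOOCCCO

Derivation:
State after each event:
  event#1 t=0ms outcome=F: state=CLOSED
  event#2 t=3ms outcome=F: state=OPEN
  event#3 t=7ms outcome=S: state=OPEN
  event#4 t=10ms outcome=S: state=OPEN
  event#5 t=14ms outcome=S: state=CLOSED
  event#6 t=17ms outcome=S: state=CLOSED
  event#7 t=18ms outcome=F: state=CLOSED
  event#8 t=20ms outcome=F: state=OPEN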